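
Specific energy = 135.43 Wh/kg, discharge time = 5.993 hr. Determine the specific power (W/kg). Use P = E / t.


Specific power = 135.43 Wh/kg / 5.993 hr = 22.60 W/kg

22.60 W/kg


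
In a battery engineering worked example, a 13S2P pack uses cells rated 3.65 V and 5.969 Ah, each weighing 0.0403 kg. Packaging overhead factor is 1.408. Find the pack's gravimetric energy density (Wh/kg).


Step 1: V_pack = 13 * 3.65 = 47.45 V
Step 2: C_pack = 2 * 5.969 = 11.938 Ah
Step 3: E_pack = V_pack * C_pack = 47.45 * 11.938 = 566.46 Wh
Step 4: m_pack = 13 * 2 * 0.0403 * 1.408 = 1.4753 kg
Step 5: ED = E_pack / m_pack = 566.46 / 1.4753 = 384.0 Wh/kg

384.0 Wh/kg


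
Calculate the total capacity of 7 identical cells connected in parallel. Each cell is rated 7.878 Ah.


C_total = 7 * 7.878 = 55.146 Ah

55.146 Ah


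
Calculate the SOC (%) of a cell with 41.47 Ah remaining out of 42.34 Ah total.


SOC% = 41.47 / 42.34 * 100 = 97.95%

97.95%


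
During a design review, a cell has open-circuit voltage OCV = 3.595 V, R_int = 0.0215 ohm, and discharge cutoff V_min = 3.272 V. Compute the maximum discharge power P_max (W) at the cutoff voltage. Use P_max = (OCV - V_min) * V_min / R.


dV = OCV - V_min = 0.323 V (so I_max = dV / R)
P_max = dV * V_min / R = 0.323 * 3.272 / 0.0215 = 49.16 W

49.16 W


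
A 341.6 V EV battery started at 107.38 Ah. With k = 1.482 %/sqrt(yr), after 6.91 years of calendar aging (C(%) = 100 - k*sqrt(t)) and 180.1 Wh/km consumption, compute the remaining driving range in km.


Step 1: capacity retention = 100 - 1.482 * sqrt(6.91) = 100 - 1.482 * 2.6287 = 96.104%
Step 2: C_now = 107.38 * 96.104/100 = 103.2 Ah
Step 3: E_pack = V * C_now = 341.6 * 103.2 = 35253 Wh
Step 4: range = E_pack / consumption = 35253 / 180.1 = 195.7 km

195.7 km


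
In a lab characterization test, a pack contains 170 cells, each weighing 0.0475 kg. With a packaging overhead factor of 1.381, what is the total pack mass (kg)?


m_pack = n * m_cell * overhead = 170 * 0.0475 * 1.381 = 11.15 kg

11.15 kg


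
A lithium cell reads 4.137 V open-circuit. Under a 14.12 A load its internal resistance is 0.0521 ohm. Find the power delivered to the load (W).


Step 1: V_terminal = OCV - I*R = 4.137 - 14.12 * 0.0521 = 3.4013 V
Step 2: P_out = V_terminal * I = 3.4013 * 14.12 = 48.03 W

48.03 W


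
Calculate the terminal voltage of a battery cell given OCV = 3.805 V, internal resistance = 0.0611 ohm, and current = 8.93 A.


V = OCV - I*R = 3.805 - 8.93 * 0.0611 = 3.259 V

3.259 V


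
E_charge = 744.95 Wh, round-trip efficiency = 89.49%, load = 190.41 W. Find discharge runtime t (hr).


Step 1: E_discharge = eta/100 * E_charge = 89.49/100 * 744.95 = 666.66 Wh
Step 2: t = E_discharge / P = 666.66 / 190.41 = 3.501 hr

3.501 hr


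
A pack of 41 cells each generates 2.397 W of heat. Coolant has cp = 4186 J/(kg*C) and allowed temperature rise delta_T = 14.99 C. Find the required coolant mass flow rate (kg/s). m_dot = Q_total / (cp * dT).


Step 1: Total heat Q = 41 * 2.397 W = 98.277 W
Step 2: denom = cp * dT = 4186 * 14.99 = 62748
Step 3: m_dot = 98.277 / 62748 = 0.001566 kg/s

0.001566 kg/s


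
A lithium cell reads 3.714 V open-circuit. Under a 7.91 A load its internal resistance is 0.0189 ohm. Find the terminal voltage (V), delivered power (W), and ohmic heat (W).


Step 1: V_terminal = OCV - I*R = 3.714 - 7.91 * 0.0189 = 3.5645 V
Step 2: P_out = V_terminal * I = 3.5645 * 7.91 = 28.20 W
Step 3: Q = I^2 * R = 7.91^2 * 0.0189 = 1.183 W

V=3.5645 V, P=28.20 W, Q=1.183 W


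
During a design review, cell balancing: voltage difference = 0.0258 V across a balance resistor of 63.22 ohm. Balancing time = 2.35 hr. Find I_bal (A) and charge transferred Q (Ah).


I_bal = dV / R = 0.0258 / 63.22 = 4.0810e-04 A
Q = I_bal * t = 4.0810e-04 * 2.35 = 9.590e-04 Ah

I=4.0810e-04 A, Q=9.590e-04 Ah


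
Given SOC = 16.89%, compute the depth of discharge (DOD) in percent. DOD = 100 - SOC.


DOD = 100 - SOC = 100 - 16.89 = 83.11%

83.11%


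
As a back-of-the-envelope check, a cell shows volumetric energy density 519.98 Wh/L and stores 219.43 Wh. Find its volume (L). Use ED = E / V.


V = E / ED = 219.43 / 519.98 = 0.4220 L

0.4220 L


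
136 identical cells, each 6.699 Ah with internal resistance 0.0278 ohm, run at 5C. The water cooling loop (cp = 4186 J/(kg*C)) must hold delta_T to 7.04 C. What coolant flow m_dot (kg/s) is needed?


Step 1: I = 5 * 6.699 = 33.495 A
Step 2: Q_cell = I^2 * R = 33.495^2 * 0.0278 = 31.189 W
Step 3: Q_total = 136 * 31.189 = 4241.7 W
Step 4: m_dot = Q_total / (cp * dT) = 4241.7 / (4186 * 7.04) = 0.1439 kg/s

0.1439 kg/s


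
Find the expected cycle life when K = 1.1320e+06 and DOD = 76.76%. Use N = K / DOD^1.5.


DOD^1.5 = 672.52
N = K / DOD^1.5 = 1.1320e+06 / 672.52 = 1683

1683 cycles


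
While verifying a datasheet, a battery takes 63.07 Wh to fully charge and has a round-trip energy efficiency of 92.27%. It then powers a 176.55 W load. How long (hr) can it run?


Step 1: E_discharge = eta/100 * E_charge = 92.27/100 * 63.07 = 58.195 Wh
Step 2: t = E_discharge / P = 58.195 / 176.55 = 0.3296 hr

0.3296 hr


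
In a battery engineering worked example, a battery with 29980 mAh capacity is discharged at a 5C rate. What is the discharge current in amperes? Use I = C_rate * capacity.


Convert: capacity = 29980 mAh = 29.98 Ah
At 5C: I = 5 * 29.98 Ah = 149.9 A

149.9 A


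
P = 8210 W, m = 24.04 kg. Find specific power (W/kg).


Specific power = 8210 W / 24.04 kg = 341.5 W/kg

341.5 W/kg


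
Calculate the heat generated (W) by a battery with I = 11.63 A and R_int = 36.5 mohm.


Convert: R = 36.5 mohm = 0.0365 ohm
I^2 = 135.26
Q = 135.26 * 0.0365 = 4.937 W

4.937 W


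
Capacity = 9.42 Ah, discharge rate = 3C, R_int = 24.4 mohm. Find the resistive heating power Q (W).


Convert: R = 24.4 mohm = 0.0244 ohm
Step 1: I = C_rate * capacity = 3 * 9.42 = 28.26 A
Step 2: Q = I^2 * R = 28.26^2 * 0.0244 = 798.63 * 0.0244 = 19.49 W

19.49 W


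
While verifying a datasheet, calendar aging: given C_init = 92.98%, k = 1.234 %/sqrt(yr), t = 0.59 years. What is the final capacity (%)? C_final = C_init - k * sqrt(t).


sqrt(t) = sqrt(0.59) = 0.76811
C_final = 92.98 - 1.234 * 0.76811 = 92.03%

92.03%


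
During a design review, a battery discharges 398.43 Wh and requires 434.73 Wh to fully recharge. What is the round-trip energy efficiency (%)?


eta_e = E_dis / E_chg * 100 = 398.43 / 434.73 * 100 = 91.65%

91.65%


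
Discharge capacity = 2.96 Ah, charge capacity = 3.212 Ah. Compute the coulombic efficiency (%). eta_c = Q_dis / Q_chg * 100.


Coulombic efficiency = 2.96/3.212 * 100% = 92.15%

92.15%


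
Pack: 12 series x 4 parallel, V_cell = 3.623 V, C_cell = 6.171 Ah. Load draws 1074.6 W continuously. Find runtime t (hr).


Step 1: E_pack = Ns * V_cell * Np * C_cell = 12 * 3.623 * 4 * 6.171 = 1073.2 Wh
Step 2: t = E_pack / P = 1073.2 / 1074.6 = 0.9987 hr

0.9987 hr


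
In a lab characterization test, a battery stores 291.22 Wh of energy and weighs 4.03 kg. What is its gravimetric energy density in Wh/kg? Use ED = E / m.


Specific energy = 291.22 Wh / 4.03 kg = 72.26 Wh/kg

72.26 Wh/kg


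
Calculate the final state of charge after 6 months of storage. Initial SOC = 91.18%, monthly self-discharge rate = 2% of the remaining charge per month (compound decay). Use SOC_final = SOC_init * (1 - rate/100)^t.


decay = (1 - 2/100)^6 = 0.88584
SOC_final = 91.18 * 0.88584 = 80.77%

80.77%


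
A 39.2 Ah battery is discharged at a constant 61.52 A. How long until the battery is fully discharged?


Runtime = 39.2 Ah / 61.52 A = 0.6372 hr

0.6372 hr


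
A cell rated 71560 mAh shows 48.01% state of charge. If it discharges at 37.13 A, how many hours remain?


Convert: C_total = 71560 mAh = 71.56 Ah
Step 1: remaining = SOC/100 * C_total = 48.01/100 * 71.56 = 34.356 Ah
Step 2: t = remaining / I = 34.356 / 37.13 = 0.9253 hr

0.9253 hr


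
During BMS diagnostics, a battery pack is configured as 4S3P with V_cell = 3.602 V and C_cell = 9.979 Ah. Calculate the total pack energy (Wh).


E = Ns * Vcell * Np * Ccell = 4 * 3.602 * 3 * 9.979 = 431.3 Wh

431.3 Wh


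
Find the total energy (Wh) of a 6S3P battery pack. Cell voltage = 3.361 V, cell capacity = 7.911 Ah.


V_pack = 6 * 3.361 = 20.166 V
C_pack = 3 * 7.911 = 23.733 Ah
E = V_pack * C_pack = 20.166 * 23.733 = 478.6 Wh

478.6 Wh


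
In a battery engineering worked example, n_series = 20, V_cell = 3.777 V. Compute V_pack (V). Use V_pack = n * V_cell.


Series voltages add: 20 * 3.777 V = 75.54 V

75.54 V


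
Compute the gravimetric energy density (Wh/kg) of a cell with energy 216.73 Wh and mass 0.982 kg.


Specific energy = 216.73 Wh / 0.982 kg = 220.7 Wh/kg

220.7 Wh/kg


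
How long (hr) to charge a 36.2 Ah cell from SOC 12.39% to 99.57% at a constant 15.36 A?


Step 1: dSOC = 99.57% - 12.39% = 87.18%
Step 2: delta_Ah = 36.2 * 87.18 / 100 = 31.559 Ah
Step 3: t = 31.559 / 15.36 = 2.055 hr

2.055 hr


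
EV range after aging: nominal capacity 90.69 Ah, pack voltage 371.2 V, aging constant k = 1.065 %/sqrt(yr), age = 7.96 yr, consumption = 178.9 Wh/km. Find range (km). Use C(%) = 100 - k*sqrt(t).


Step 1: capacity retention = 100 - 1.065 * sqrt(7.96) = 100 - 1.065 * 2.8213 = 96.995%
Step 2: C_now = 90.69 * 96.995/100 = 87.965 Ah
Step 3: E_pack = V * C_now = 371.2 * 87.965 = 32653 Wh
Step 4: range = E_pack / consumption = 32653 / 178.9 = 182.5 km

182.5 km


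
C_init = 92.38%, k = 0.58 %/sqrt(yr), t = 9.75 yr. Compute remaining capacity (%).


sqrt(t) = sqrt(9.75) = 3.1225
C_final = 92.38 - 0.58 * 3.1225 = 90.57%

90.57%


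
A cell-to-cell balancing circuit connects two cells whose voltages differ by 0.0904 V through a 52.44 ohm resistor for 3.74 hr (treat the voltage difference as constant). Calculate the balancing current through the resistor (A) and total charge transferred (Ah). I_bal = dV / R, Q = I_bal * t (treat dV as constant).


I_bal = dV / R = 0.0904 / 52.44 = 0.0017239 A
Q = I_bal * t = 0.0017239 * 3.74 = 0.006447 Ah

I=0.0017239 A, Q=0.006447 Ah


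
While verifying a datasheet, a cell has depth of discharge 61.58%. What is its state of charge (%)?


SOC = 100 - DOD = 100 - 61.58 = 38.42%

38.42%


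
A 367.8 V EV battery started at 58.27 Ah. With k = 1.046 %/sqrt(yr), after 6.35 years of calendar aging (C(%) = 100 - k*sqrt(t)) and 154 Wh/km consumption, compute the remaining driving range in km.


Step 1: capacity retention = 100 - 1.046 * sqrt(6.35) = 100 - 1.046 * 2.5199 = 97.364%
Step 2: C_now = 58.27 * 97.364/100 = 56.734 Ah
Step 3: E_pack = V * C_now = 367.8 * 56.734 = 20867 Wh
Step 4: range = E_pack / consumption = 20867 / 154 = 135.5 km

135.5 km


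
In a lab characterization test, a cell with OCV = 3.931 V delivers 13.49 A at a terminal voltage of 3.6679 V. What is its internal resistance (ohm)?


R = (OCV - V) / I = (3.931 - 3.6679) / 13.49 = 0.01950 ohm

0.01950 ohm


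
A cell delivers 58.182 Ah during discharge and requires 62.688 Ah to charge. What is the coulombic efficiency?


Coulombic efficiency = 58.182/62.688 * 100% = 92.81%

92.81%


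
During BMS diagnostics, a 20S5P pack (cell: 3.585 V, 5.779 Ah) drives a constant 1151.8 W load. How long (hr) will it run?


Step 1: E_pack = Ns * V_cell * Np * C_cell = 20 * 3.585 * 5 * 5.779 = 2071.8 Wh
Step 2: t = E_pack / P = 2071.8 / 1151.8 = 1.799 hr

1.799 hr


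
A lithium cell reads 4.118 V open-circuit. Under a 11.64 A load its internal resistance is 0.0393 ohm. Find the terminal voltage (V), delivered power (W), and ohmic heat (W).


Step 1: V_terminal = OCV - I*R = 4.118 - 11.64 * 0.0393 = 3.6605 V
Step 2: P_out = V_terminal * I = 3.6605 * 11.64 = 42.61 W
Step 3: Q = I^2 * R = 11.64^2 * 0.0393 = 5.325 W

V=3.6605 V, P=42.61 W, Q=5.325 W


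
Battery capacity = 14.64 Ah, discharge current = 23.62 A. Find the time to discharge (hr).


t = capacity / current = 14.64 / 23.62 = 0.6198 hr

0.6198 hr


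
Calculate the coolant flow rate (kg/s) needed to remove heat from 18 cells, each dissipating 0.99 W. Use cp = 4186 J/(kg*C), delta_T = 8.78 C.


Step 1: Total heat Q = 18 * 0.99 W = 17.82 W
Step 2: denom = cp * dT = 4186 * 8.78 = 36753
Step 3: m_dot = 17.82 / 36753 = 4.849e-04 kg/s

4.849e-04 kg/s


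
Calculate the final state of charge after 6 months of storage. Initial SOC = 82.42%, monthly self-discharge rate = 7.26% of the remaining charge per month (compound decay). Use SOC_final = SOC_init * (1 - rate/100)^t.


decay = (1 - 7.26/100)^6 = 0.63621
SOC_final = 82.42 * 0.63621 = 52.44%

52.44%


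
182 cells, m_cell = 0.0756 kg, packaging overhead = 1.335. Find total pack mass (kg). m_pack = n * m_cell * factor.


Cell mass sum = 182 * 0.0756 = 13.759 kg
With overhead 1.335: m_pack = 13.759 * 1.335 = 18.37 kg

18.37 kg


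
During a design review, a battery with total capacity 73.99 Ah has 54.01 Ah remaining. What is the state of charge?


SOC% = 54.01 / 73.99 * 100 = 73.00%

73.00%


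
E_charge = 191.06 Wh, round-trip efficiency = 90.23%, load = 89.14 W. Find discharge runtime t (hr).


Step 1: E_discharge = eta/100 * E_charge = 90.23/100 * 191.06 = 172.39 Wh
Step 2: t = E_discharge / P = 172.39 / 89.14 = 1.934 hr

1.934 hr


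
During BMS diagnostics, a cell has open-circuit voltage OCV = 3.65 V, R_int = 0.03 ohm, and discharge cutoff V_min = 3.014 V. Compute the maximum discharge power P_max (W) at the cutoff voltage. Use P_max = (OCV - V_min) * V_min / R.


dV = OCV - V_min = 0.636 V (so I_max = dV / R)
P_max = dV * V_min / R = 0.636 * 3.014 / 0.03 = 63.90 W

63.90 W


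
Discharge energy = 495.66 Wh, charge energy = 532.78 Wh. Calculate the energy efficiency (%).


Round-trip efficiency = 495.66/532.78 * 100% = 93.03%

93.03%


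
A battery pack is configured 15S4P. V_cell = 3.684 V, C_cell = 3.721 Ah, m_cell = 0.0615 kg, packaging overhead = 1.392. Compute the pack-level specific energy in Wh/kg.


Step 1: V_pack = 15 * 3.684 = 55.26 V
Step 2: C_pack = 4 * 3.721 = 14.884 Ah
Step 3: E_pack = V_pack * C_pack = 55.26 * 14.884 = 822.49 Wh
Step 4: m_pack = 15 * 4 * 0.0615 * 1.392 = 5.1365 kg
Step 5: ED = E_pack / m_pack = 822.49 / 5.1365 = 160.1 Wh/kg

160.1 Wh/kg


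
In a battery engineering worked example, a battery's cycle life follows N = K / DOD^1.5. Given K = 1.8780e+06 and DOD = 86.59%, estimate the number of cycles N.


DOD^1.5 = 805.75
N = K / DOD^1.5 = 1.8780e+06 / 805.75 = 2331

2331 cycles


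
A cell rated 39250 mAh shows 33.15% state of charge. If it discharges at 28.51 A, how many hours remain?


Convert: C_total = 39250 mAh = 39.25 Ah
Step 1: remaining = SOC/100 * C_total = 33.15/100 * 39.25 = 13.011 Ah
Step 2: t = remaining / I = 13.011 / 28.51 = 0.4564 hr

0.4564 hr


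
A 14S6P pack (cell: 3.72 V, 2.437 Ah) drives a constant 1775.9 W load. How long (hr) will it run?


Step 1: E_pack = Ns * V_cell * Np * C_cell = 14 * 3.72 * 6 * 2.437 = 761.51 Wh
Step 2: t = E_pack / P = 761.51 / 1775.9 = 0.4288 hr

0.4288 hr


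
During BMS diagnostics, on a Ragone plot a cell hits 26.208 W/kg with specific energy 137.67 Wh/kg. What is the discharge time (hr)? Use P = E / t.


t = E / P = 137.67 / 26.208 = 5.253 hr

5.253 hr


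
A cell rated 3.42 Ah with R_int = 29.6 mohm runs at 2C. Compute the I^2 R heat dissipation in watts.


Convert: R = 29.6 mohm = 0.0296 ohm
Step 1: I = C_rate * capacity = 2 * 3.42 = 6.84 A
Step 2: Q = I^2 * R = 6.84^2 * 0.0296 = 46.786 * 0.0296 = 1.385 W

1.385 W


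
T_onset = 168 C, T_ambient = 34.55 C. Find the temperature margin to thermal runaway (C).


margin = T_onset - T_ambient = 168 - 34.55 = 133.45 C

133.45 C


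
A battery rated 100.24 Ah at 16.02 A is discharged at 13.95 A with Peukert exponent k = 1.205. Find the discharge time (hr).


Step 1: t_rated = C / I_rated = 100.24 / 16.02 = 6.2572 hr
Step 2: ratio = 16.02 / 13.95 = 1.1484
Step 3: ratio^k = 1.1484^1.205 = 1.1814
Step 4: t = t_rated * ratio^k = 6.2572 * 1.1814 = 7.392 hr

7.392 hr


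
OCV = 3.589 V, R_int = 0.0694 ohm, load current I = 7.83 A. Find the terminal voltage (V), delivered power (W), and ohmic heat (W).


Step 1: V_terminal = OCV - I*R = 3.589 - 7.83 * 0.0694 = 3.0456 V
Step 2: P_out = V_terminal * I = 3.0456 * 7.83 = 23.85 W
Step 3: Q = I^2 * R = 7.83^2 * 0.0694 = 4.255 W

V=3.0456 V, P=23.85 W, Q=4.255 W


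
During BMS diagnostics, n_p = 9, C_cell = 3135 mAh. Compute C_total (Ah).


Convert: C_cell = 3135 mAh = 3.135 Ah
C_total = 9 * 3.135 = 28.215 Ah

28.215 Ah


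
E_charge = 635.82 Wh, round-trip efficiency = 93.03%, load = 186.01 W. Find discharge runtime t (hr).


Step 1: E_discharge = eta/100 * E_charge = 93.03/100 * 635.82 = 591.5 Wh
Step 2: t = E_discharge / P = 591.5 / 186.01 = 3.180 hr

3.180 hr


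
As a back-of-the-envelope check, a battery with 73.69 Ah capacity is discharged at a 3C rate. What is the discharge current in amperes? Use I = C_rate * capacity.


At 3C: I = 3 * 73.69 Ah = 221.07 A

221.07 A


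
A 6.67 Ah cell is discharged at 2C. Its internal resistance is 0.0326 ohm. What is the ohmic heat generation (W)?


Step 1: I = C_rate * capacity = 2 * 6.67 = 13.34 A
Step 2: Q = I^2 * R = 13.34^2 * 0.0326 = 177.96 * 0.0326 = 5.801 W

5.801 W


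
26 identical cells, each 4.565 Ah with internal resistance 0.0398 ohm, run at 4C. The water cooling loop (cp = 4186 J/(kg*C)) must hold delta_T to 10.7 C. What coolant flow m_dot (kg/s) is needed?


Step 1: I = 4 * 4.565 = 18.26 A
Step 2: Q_cell = I^2 * R = 18.26^2 * 0.0398 = 13.27 W
Step 3: Q_total = 26 * 13.27 = 345.02 W
Step 4: m_dot = Q_total / (cp * dT) = 345.02 / (4186 * 10.7) = 0.007703 kg/s

0.007703 kg/s


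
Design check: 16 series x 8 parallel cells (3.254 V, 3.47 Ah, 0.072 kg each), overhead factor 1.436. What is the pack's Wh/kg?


Step 1: V_pack = 16 * 3.254 = 52.064 V
Step 2: C_pack = 8 * 3.47 = 27.76 Ah
Step 3: E_pack = V_pack * C_pack = 52.064 * 27.76 = 1445.3 Wh
Step 4: m_pack = 16 * 8 * 0.072 * 1.436 = 13.234 kg
Step 5: ED = E_pack / m_pack = 1445.3 / 13.234 = 109.2 Wh/kg

109.2 Wh/kg


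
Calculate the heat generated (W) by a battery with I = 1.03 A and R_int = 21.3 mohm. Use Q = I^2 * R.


Convert: R = 21.3 mohm = 0.0213 ohm
I^2 = 1.0609
Q = 1.0609 * 0.0213 = 0.02260 W

0.02260 W


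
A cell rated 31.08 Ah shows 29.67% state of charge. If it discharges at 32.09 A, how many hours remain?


Step 1: remaining = SOC/100 * C_total = 29.67/100 * 31.08 = 9.2214 Ah
Step 2: t = remaining / I = 9.2214 / 32.09 = 0.2874 hr

0.2874 hr


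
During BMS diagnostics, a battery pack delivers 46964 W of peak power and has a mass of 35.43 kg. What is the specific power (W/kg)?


SP = P / m = 46964 / 35.43 = 1326 W/kg

1326 W/kg


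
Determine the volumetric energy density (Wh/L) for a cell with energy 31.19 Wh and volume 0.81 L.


Volumetric ED = 31.19 Wh / 0.81 L = 38.51 Wh/L

38.51 Wh/L


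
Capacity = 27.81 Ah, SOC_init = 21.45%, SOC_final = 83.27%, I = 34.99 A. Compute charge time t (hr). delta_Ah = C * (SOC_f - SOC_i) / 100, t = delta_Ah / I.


Step 1: dSOC = 83.27% - 21.45% = 61.82%
Step 2: delta_Ah = 27.81 * 61.82 / 100 = 17.192 Ah
Step 3: t = 17.192 / 34.99 = 0.4913 hr

0.4913 hr


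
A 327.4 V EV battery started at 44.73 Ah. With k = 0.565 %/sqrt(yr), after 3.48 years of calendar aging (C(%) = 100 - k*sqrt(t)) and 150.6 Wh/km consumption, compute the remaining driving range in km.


Step 1: capacity retention = 100 - 0.565 * sqrt(3.48) = 100 - 0.565 * 1.8655 = 98.946%
Step 2: C_now = 44.73 * 98.946/100 = 44.259 Ah
Step 3: E_pack = V * C_now = 327.4 * 44.259 = 14490 Wh
Step 4: range = E_pack / consumption = 14490 / 150.6 = 96.22 km

96.22 km


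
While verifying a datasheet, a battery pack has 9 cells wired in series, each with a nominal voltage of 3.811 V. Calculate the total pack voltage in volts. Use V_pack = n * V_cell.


With 9 cells in series at 3.811 V each, V_pack = 34.299 V

34.299 V


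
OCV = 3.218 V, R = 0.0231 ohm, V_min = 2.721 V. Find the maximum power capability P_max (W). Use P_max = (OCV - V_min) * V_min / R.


P_max = (OCV - V_min) * V_min / R = (3.218 - 2.721) * 2.721 / 0.0231 = 0.497 * 2.721 / 0.0231 = 58.54 W

58.54 W


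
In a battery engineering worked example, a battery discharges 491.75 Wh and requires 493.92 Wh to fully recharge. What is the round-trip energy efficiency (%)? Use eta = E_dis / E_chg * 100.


Round-trip efficiency = 491.75/493.92 * 100% = 99.56%

99.56%


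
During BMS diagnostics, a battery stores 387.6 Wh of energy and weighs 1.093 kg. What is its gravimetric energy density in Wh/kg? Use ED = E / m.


Specific energy = 387.6 Wh / 1.093 kg = 354.6 Wh/kg

354.6 Wh/kg


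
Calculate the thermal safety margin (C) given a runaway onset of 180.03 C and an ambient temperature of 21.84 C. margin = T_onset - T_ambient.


margin = T_onset - T_ambient = 180.03 - 21.84 = 158.19 C

158.19 C


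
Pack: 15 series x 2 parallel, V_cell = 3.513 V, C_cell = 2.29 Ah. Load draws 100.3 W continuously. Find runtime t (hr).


Step 1: E_pack = Ns * V_cell * Np * C_cell = 15 * 3.513 * 2 * 2.29 = 241.34 Wh
Step 2: t = E_pack / P = 241.34 / 100.3 = 2.406 hr

2.406 hr


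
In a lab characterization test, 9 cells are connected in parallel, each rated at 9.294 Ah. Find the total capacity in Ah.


C_total = 9 * 9.294 = 83.646 Ah

83.646 Ah


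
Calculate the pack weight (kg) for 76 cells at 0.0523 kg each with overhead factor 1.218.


Cell mass sum = 76 * 0.0523 = 3.9748 kg
With overhead 1.218: m_pack = 3.9748 * 1.218 = 4.841 kg

4.841 kg


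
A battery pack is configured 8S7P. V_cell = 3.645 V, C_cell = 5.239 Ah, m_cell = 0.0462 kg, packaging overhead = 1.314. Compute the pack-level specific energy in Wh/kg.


Step 1: V_pack = 8 * 3.645 = 29.16 V
Step 2: C_pack = 7 * 5.239 = 36.673 Ah
Step 3: E_pack = V_pack * C_pack = 29.16 * 36.673 = 1069.4 Wh
Step 4: m_pack = 8 * 7 * 0.0462 * 1.314 = 3.3996 kg
Step 5: ED = E_pack / m_pack = 1069.4 / 3.3996 = 314.6 Wh/kg

314.6 Wh/kg


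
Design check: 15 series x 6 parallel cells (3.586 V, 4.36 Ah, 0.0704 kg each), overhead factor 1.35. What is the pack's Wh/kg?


Step 1: V_pack = 15 * 3.586 = 53.79 V
Step 2: C_pack = 6 * 4.36 = 26.16 Ah
Step 3: E_pack = V_pack * C_pack = 53.79 * 26.16 = 1407.1 Wh
Step 4: m_pack = 15 * 6 * 0.0704 * 1.35 = 8.5536 kg
Step 5: ED = E_pack / m_pack = 1407.1 / 8.5536 = 164.5 Wh/kg

164.5 Wh/kg


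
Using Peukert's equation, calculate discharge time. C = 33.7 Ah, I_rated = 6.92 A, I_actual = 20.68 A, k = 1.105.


t_rated = C / I_rated = 33.7 / 6.92 = 4.8699 hr
(I_rated/I)^k = (0.33462)^1.105 = 0.29828
t = t_rated * (I_rated/I)^k = 4.8699 * 0.29828 = 1.453 hr

1.453 hr


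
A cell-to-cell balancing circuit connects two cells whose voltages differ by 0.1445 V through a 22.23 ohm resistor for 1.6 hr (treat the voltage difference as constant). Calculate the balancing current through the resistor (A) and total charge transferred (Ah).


First, Ohm's law: I_bal = 0.1445 V / 22.23 ohm = 0.0065002 A
Then Q = I * t = 0.0065002 A * 1.6 hr = 0.01040 Ah

I=0.0065002 A, Q=0.01040 Ah


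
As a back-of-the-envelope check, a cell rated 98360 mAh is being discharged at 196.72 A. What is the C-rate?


Convert: capacity = 98360 mAh = 98.36 Ah
C_rate = I / capacity = 196.72 / 98.36 = 2C

2C


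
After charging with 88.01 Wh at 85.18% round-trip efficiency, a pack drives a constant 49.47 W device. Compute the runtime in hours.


Step 1: E_discharge = eta/100 * E_charge = 85.18/100 * 88.01 = 74.967 Wh
Step 2: t = E_discharge / P = 74.967 / 49.47 = 1.515 hr

1.515 hr


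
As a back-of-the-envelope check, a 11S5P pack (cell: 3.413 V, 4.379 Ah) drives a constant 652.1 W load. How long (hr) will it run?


Step 1: E_pack = Ns * V_cell * Np * C_cell = 11 * 3.413 * 5 * 4.379 = 822 Wh
Step 2: t = E_pack / P = 822 / 652.1 = 1.261 hr

1.261 hr


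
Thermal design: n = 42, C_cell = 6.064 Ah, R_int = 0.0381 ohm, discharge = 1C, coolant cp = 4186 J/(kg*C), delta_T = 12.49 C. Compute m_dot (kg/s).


Step 1: I = 1 * 6.064 = 6.064 A
Step 2: Q_cell = I^2 * R = 6.064^2 * 0.0381 = 1.401 W
Step 3: Q_total = 42 * 1.401 = 58.842 W
Step 4: m_dot = Q_total / (cp * dT) = 58.842 / (4186 * 12.49) = 0.001125 kg/s

0.001125 kg/s


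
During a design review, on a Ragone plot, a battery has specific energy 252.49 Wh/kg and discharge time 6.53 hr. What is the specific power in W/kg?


Specific power = 252.49 Wh/kg / 6.53 hr = 38.67 W/kg

38.67 W/kg


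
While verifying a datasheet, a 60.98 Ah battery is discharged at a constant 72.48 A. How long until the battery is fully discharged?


t = capacity / current = 60.98 / 72.48 = 0.8413 hr

0.8413 hr


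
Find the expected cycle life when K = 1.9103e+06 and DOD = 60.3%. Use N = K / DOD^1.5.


Step 1: DOD^1.5 = 60.3^1.5 = 468.25
Step 2: N = 1.9103e+06 / 468.25 = 4080 cycles

4080 cycles


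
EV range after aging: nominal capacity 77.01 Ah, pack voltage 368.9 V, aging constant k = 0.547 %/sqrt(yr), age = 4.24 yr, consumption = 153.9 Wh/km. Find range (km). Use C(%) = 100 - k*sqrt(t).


Step 1: capacity retention = 100 - 0.547 * sqrt(4.24) = 100 - 0.547 * 2.0591 = 98.874%
Step 2: C_now = 77.01 * 98.874/100 = 76.143 Ah
Step 3: E_pack = V * C_now = 368.9 * 76.143 = 28089 Wh
Step 4: range = E_pack / consumption = 28089 / 153.9 = 182.5 km

182.5 km


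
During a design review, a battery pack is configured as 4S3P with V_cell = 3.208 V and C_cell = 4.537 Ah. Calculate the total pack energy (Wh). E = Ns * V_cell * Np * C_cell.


V_pack = 4 * 3.208 = 12.832 V
C_pack = 3 * 4.537 = 13.611 Ah
E = V_pack * C_pack = 12.832 * 13.611 = 174.7 Wh

174.7 Wh


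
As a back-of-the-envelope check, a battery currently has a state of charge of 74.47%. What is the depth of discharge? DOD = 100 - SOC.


Complement of SOC: DOD = 100% - 74.47% = 25.53%

25.53%


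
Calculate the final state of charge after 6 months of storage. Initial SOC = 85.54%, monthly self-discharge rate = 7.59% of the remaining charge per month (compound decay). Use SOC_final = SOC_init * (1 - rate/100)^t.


decay = (1 - 7.59/100)^6 = 0.62275
SOC_final = 85.54 * 0.62275 = 53.27%

53.27%


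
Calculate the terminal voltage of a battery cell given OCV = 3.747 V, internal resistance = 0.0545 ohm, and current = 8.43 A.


IR drop = 8.43 * 0.0545 = 0.45944 V
V = 3.747 - 0.45944 = 3.288 V

3.288 V


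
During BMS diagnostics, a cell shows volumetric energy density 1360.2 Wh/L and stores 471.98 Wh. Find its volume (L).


V = E / ED = 471.98 / 1360.2 = 0.3470 L

0.3470 L


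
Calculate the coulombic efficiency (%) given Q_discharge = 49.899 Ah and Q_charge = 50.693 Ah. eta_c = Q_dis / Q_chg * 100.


Coulombic efficiency = 49.899/50.693 * 100% = 98.43%

98.43%


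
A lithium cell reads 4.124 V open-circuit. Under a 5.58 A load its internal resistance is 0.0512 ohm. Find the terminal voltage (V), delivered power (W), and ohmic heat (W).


Step 1: V_terminal = OCV - I*R = 4.124 - 5.58 * 0.0512 = 3.8383 V
Step 2: P_out = V_terminal * I = 3.8383 * 5.58 = 21.42 W
Step 3: Q = I^2 * R = 5.58^2 * 0.0512 = 1.594 W

V=3.8383 V, P=21.42 W, Q=1.594 W


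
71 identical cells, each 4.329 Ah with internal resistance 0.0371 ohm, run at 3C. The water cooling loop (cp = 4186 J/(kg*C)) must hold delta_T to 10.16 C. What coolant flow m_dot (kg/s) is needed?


Step 1: I = 3 * 4.329 = 12.987 A
Step 2: Q_cell = I^2 * R = 12.987^2 * 0.0371 = 6.2574 W
Step 3: Q_total = 71 * 6.2574 = 444.28 W
Step 4: m_dot = Q_total / (cp * dT) = 444.28 / (4186 * 10.16) = 0.01045 kg/s

0.01045 kg/s


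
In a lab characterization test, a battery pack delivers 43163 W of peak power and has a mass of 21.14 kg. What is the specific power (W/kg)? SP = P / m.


SP = P / m = 43163 / 21.14 = 2042 W/kg

2042 W/kg


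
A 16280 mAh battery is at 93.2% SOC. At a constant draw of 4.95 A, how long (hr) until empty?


Convert: C_total = 16280 mAh = 16.28 Ah
Step 1: remaining = SOC/100 * C_total = 93.2/100 * 16.28 = 15.173 Ah
Step 2: t = remaining / I = 15.173 / 4.95 = 3.065 hr

3.065 hr


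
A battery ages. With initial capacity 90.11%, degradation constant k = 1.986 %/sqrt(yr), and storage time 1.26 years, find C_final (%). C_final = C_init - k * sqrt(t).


Step 1: sqrt(1.26 yr) = 1.1225
Step 2: drop = 1.986 * 1.1225 = 2.2293
Step 3: C_final = 90.11 - 2.2293 = 87.88%

87.88%


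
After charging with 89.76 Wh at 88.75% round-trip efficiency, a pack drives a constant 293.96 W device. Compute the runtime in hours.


Step 1: E_discharge = eta/100 * E_charge = 88.75/100 * 89.76 = 79.662 Wh
Step 2: t = E_discharge / P = 79.662 / 293.96 = 0.2710 hr

0.2710 hr


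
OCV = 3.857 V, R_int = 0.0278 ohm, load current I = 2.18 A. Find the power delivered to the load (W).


Step 1: V_terminal = OCV - I*R = 3.857 - 2.18 * 0.0278 = 3.7964 V
Step 2: P_out = V_terminal * I = 3.7964 * 2.18 = 8.276 W

8.276 W


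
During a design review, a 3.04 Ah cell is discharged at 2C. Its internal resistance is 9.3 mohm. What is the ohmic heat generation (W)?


Convert: R = 9.3 mohm = 0.0093 ohm
Step 1: I = C_rate * capacity = 2 * 3.04 = 6.08 A
Step 2: Q = I^2 * R = 6.08^2 * 0.0093 = 36.966 * 0.0093 = 0.3438 W

0.3438 W


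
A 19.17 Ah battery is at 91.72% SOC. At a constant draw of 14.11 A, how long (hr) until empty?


Step 1: remaining = SOC/100 * C_total = 91.72/100 * 19.17 = 17.583 Ah
Step 2: t = remaining / I = 17.583 / 14.11 = 1.246 hr

1.246 hr


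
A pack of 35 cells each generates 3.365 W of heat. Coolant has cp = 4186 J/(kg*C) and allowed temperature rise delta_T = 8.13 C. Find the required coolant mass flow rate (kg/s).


Q_total = 35 * 3.365 = 117.78 W
m_dot = Q_total / (cp * dT) = 117.78 / (4186 * 8.13) = 0.003461 kg/s

0.003461 kg/s


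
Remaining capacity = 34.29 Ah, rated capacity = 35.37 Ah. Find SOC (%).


SOC = (remaining / total) * 100 = (34.29 / 35.37) * 100 = 96.95%

96.95%


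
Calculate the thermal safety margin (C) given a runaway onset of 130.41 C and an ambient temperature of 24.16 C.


Safety margin = 130.41 C - 24.16 C = 106.25 C

106.25 C


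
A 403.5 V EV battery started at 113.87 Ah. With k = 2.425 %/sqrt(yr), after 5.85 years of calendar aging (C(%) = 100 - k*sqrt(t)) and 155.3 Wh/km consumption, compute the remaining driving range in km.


Step 1: capacity retention = 100 - 2.425 * sqrt(5.85) = 100 - 2.425 * 2.4187 = 94.135%
Step 2: C_now = 113.87 * 94.135/100 = 107.19 Ah
Step 3: E_pack = V * C_now = 403.5 * 107.19 = 43251 Wh
Step 4: range = E_pack / consumption = 43251 / 155.3 = 278.5 km

278.5 km


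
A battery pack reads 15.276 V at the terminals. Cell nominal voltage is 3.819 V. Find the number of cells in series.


n = V_pack / V_cell = 15.276 / 3.819 = 4

4


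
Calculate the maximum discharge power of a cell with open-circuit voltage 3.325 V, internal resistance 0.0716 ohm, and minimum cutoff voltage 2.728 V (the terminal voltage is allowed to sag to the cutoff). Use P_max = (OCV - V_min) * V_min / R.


P_max = (OCV - V_min) * V_min / R = (3.325 - 2.728) * 2.728 / 0.0716 = 0.597 * 2.728 / 0.0716 = 22.75 W

22.75 W


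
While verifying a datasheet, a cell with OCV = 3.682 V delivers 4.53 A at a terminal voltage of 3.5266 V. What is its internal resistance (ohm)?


R = (OCV - V) / I = (3.682 - 3.5266) / 4.53 = 0.03430 ohm

0.03430 ohm


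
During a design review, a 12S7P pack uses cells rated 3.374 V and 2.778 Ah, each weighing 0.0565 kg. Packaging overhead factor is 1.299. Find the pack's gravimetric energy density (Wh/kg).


Step 1: V_pack = 12 * 3.374 = 40.488 V
Step 2: C_pack = 7 * 2.778 = 19.446 Ah
Step 3: E_pack = V_pack * C_pack = 40.488 * 19.446 = 787.33 Wh
Step 4: m_pack = 12 * 7 * 0.0565 * 1.299 = 6.1651 kg
Step 5: ED = E_pack / m_pack = 787.33 / 6.1651 = 127.7 Wh/kg

127.7 Wh/kg


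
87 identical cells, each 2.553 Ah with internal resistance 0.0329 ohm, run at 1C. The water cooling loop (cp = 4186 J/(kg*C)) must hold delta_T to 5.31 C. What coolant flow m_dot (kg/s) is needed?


Step 1: I = 1 * 2.553 = 2.553 A
Step 2: Q_cell = I^2 * R = 2.553^2 * 0.0329 = 0.21444 W
Step 3: Q_total = 87 * 0.21444 = 18.656 W
Step 4: m_dot = Q_total / (cp * dT) = 18.656 / (4186 * 5.31) = 8.393e-04 kg/s

8.393e-04 kg/s


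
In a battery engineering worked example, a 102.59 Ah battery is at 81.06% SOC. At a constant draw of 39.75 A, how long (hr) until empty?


Step 1: remaining = SOC/100 * C_total = 81.06/100 * 102.59 = 83.159 Ah
Step 2: t = remaining / I = 83.159 / 39.75 = 2.092 hr

2.092 hr


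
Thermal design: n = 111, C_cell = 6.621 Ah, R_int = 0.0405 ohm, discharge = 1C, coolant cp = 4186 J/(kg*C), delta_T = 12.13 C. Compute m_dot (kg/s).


Step 1: I = 1 * 6.621 = 6.621 A
Step 2: Q_cell = I^2 * R = 6.621^2 * 0.0405 = 1.7754 W
Step 3: Q_total = 111 * 1.7754 = 197.07 W
Step 4: m_dot = Q_total / (cp * dT) = 197.07 / (4186 * 12.13) = 0.003881 kg/s

0.003881 kg/s


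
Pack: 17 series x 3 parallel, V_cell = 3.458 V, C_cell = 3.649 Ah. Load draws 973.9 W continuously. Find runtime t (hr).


Step 1: E_pack = Ns * V_cell * Np * C_cell = 17 * 3.458 * 3 * 3.649 = 643.53 Wh
Step 2: t = E_pack / P = 643.53 / 973.9 = 0.6608 hr

0.6608 hr


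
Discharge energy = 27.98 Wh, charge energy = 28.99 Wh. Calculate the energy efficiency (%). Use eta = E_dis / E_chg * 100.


eta_e = E_dis / E_chg * 100 = 27.98 / 28.99 * 100 = 96.52%

96.52%


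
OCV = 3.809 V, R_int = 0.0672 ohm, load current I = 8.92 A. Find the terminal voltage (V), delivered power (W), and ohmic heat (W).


Step 1: V_terminal = OCV - I*R = 3.809 - 8.92 * 0.0672 = 3.2096 V
Step 2: P_out = V_terminal * I = 3.2096 * 8.92 = 28.63 W
Step 3: Q = I^2 * R = 8.92^2 * 0.0672 = 5.347 W

V=3.2096 V, P=28.63 W, Q=5.347 W


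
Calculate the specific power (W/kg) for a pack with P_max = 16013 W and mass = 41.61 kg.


Specific power = 16013 W / 41.61 kg = 384.8 W/kg

384.8 W/kg


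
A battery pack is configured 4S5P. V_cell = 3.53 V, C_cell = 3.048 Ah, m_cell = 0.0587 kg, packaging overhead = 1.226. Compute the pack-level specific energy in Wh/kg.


Step 1: V_pack = 4 * 3.53 = 14.12 V
Step 2: C_pack = 5 * 3.048 = 15.24 Ah
Step 3: E_pack = V_pack * C_pack = 14.12 * 15.24 = 215.19 Wh
Step 4: m_pack = 4 * 5 * 0.0587 * 1.226 = 1.4393 kg
Step 5: ED = E_pack / m_pack = 215.19 / 1.4393 = 149.5 Wh/kg

149.5 Wh/kg


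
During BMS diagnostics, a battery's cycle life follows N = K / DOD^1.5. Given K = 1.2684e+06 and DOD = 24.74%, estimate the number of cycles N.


DOD^1.5 = 123.06
N = K / DOD^1.5 = 1.2684e+06 / 123.06 = 10310

10310 cycles


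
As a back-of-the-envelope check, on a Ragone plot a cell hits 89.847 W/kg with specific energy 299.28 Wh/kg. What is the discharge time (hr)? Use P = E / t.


t = E / P = 299.28 / 89.847 = 3.331 hr

3.331 hr


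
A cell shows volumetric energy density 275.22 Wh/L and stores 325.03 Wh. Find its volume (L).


V = E / ED = 325.03 / 275.22 = 1.181 L

1.181 L


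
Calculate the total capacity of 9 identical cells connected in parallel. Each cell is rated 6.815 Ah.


C_total = 9 * 6.815 = 61.335 Ah

61.335 Ah


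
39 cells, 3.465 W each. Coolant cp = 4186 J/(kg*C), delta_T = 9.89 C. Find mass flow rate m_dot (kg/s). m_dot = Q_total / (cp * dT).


Q_total = 39 * 3.465 = 135.14 W
m_dot = Q_total / (cp * dT) = 135.14 / (4186 * 9.89) = 0.003264 kg/s

0.003264 kg/s


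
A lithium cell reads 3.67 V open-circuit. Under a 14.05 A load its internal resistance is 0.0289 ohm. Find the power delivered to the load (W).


Step 1: V_terminal = OCV - I*R = 3.67 - 14.05 * 0.0289 = 3.264 V
Step 2: P_out = V_terminal * I = 3.264 * 14.05 = 45.86 W

45.86 W


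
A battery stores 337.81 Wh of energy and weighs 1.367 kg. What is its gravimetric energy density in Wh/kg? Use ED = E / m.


ED = E / m = 337.81 / 1.367 = 247.1 Wh/kg

247.1 Wh/kg


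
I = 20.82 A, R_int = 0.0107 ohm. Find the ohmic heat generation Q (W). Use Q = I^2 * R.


I^2 = 433.47
Q = 433.47 * 0.0107 = 4.638 W

4.638 W


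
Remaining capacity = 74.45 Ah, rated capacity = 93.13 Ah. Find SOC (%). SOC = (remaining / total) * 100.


SOC% = 74.45 / 93.13 * 100 = 79.94%

79.94%


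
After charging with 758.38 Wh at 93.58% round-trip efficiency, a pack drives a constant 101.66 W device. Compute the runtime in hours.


Step 1: E_discharge = eta/100 * E_charge = 93.58/100 * 758.38 = 709.69 Wh
Step 2: t = E_discharge / P = 709.69 / 101.66 = 6.981 hr

6.981 hr


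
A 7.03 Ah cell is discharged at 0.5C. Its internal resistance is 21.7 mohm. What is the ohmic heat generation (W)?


Convert: R = 21.7 mohm = 0.0217 ohm
Step 1: I = C_rate * capacity = 0.5 * 7.03 = 3.515 A
Step 2: Q = I^2 * R = 3.515^2 * 0.0217 = 12.355 * 0.0217 = 0.2681 W

0.2681 W


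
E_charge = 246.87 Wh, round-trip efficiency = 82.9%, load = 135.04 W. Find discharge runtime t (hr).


Step 1: E_discharge = eta/100 * E_charge = 82.9/100 * 246.87 = 204.66 Wh
Step 2: t = E_discharge / P = 204.66 / 135.04 = 1.516 hr

1.516 hr


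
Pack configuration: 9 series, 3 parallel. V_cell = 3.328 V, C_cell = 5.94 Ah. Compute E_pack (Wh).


E = Ns * Vcell * Np * Ccell = 9 * 3.328 * 3 * 5.94 = 533.7 Wh

533.7 Wh


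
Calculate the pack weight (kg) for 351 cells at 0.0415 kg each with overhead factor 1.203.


Cell mass sum = 351 * 0.0415 = 14.567 kg
With overhead 1.203: m_pack = 14.567 * 1.203 = 17.52 kg

17.52 kg


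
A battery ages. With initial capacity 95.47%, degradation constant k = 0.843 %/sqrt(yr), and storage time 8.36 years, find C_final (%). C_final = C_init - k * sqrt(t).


sqrt(t) = sqrt(8.36) = 2.8914
C_final = 95.47 - 0.843 * 2.8914 = 93.03%

93.03%


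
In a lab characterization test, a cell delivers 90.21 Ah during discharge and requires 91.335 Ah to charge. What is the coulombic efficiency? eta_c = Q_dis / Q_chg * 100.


Coulombic efficiency = 90.21/91.335 * 100% = 98.77%

98.77%


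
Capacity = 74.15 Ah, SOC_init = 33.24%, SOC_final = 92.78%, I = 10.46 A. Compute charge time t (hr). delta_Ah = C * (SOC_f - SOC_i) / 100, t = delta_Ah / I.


Step 1: dSOC = 92.78% - 33.24% = 59.54%
Step 2: delta_Ah = 74.15 * 59.54 / 100 = 44.149 Ah
Step 3: t = 44.149 / 10.46 = 4.221 hr

4.221 hr


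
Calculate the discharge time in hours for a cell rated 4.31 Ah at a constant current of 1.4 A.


t = capacity / current = 4.31 / 1.4 = 3.079 hr

3.079 hr


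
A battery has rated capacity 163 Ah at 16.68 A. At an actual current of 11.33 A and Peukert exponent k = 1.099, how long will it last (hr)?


t_rated = C / I_rated = 163 / 16.68 = 9.7722 hr
(I_rated/I)^k = (1.4722)^1.099 = 1.5297
t = t_rated * (I_rated/I)^k = 9.7722 * 1.5297 = 14.95 hr

14.95 hr


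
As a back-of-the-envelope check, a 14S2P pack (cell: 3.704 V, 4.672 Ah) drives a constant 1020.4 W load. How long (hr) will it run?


Step 1: E_pack = Ns * V_cell * Np * C_cell = 14 * 3.704 * 2 * 4.672 = 484.54 Wh
Step 2: t = E_pack / P = 484.54 / 1020.4 = 0.4749 hr

0.4749 hr


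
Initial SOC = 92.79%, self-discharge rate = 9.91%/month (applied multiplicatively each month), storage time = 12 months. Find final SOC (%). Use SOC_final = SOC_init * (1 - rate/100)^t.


decay = (1 - 9.91/100)^12 = 0.28584
SOC_final = 92.79 * 0.28584 = 26.52%

26.52%


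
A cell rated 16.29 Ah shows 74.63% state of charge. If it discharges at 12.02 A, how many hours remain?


Step 1: remaining = SOC/100 * C_total = 74.63/100 * 16.29 = 12.157 Ah
Step 2: t = remaining / I = 12.157 / 12.02 = 1.011 hr

1.011 hr


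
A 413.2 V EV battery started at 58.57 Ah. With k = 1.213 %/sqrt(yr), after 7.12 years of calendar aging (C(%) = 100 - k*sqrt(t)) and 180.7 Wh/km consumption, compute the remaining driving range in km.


Step 1: capacity retention = 100 - 1.213 * sqrt(7.12) = 100 - 1.213 * 2.6683 = 96.763%
Step 2: C_now = 58.57 * 96.763/100 = 56.674 Ah
Step 3: E_pack = V * C_now = 413.2 * 56.674 = 23418 Wh
Step 4: range = E_pack / consumption = 23418 / 180.7 = 129.6 km

129.6 km
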